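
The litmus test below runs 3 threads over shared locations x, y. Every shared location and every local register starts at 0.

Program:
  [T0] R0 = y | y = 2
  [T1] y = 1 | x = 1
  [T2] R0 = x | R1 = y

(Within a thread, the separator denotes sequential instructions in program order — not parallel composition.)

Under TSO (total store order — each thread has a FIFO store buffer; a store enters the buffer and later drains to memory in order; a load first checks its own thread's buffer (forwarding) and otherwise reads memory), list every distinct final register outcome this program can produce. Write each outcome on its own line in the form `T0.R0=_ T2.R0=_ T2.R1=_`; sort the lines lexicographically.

outcome vector order: (T0.R0,T2.R0,T2.R1)
|TSO outcomes| = 10

T0.R0=0 T2.R0=0 T2.R1=0
T0.R0=0 T2.R0=0 T2.R1=1
T0.R0=0 T2.R0=0 T2.R1=2
T0.R0=0 T2.R0=1 T2.R1=1
T0.R0=0 T2.R0=1 T2.R1=2
T0.R0=1 T2.R0=0 T2.R1=0
T0.R0=1 T2.R0=0 T2.R1=1
T0.R0=1 T2.R0=0 T2.R1=2
T0.R0=1 T2.R0=1 T2.R1=1
T0.R0=1 T2.R0=1 T2.R1=2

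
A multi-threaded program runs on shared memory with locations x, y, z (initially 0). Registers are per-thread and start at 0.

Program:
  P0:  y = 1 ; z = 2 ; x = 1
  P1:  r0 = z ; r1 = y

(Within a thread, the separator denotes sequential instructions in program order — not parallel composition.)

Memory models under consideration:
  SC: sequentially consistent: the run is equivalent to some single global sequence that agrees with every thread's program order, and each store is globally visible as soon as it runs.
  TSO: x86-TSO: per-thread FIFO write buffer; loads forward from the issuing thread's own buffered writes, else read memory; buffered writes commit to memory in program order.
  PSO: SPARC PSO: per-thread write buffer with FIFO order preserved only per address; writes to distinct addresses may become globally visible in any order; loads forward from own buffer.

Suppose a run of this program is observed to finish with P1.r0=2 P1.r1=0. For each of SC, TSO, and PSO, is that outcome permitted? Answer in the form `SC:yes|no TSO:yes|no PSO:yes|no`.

SC:no TSO:no PSO:yes

outcome vector order: (P1.r0,P1.r1)
SC: 3 outcomes — {(0,0) (0,1) (2,1)}
TSO: 3 outcomes — {(0,0) (0,1) (2,1)}
PSO: 4 outcomes — {(0,0) (0,1) (2,0) (2,1)}
target (2,0) ∈ {PSO}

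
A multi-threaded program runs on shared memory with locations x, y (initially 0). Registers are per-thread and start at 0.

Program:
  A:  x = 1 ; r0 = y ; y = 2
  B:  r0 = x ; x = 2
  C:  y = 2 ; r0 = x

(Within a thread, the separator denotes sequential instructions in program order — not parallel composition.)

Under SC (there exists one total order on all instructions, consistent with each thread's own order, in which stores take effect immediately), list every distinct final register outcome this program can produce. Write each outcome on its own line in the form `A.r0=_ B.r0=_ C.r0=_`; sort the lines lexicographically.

outcome vector order: (A.r0,B.r0,C.r0)
|SC outcomes| = 10

A.r0=0 B.r0=0 C.r0=1
A.r0=0 B.r0=0 C.r0=2
A.r0=0 B.r0=1 C.r0=1
A.r0=0 B.r0=1 C.r0=2
A.r0=2 B.r0=0 C.r0=0
A.r0=2 B.r0=0 C.r0=1
A.r0=2 B.r0=0 C.r0=2
A.r0=2 B.r0=1 C.r0=0
A.r0=2 B.r0=1 C.r0=1
A.r0=2 B.r0=1 C.r0=2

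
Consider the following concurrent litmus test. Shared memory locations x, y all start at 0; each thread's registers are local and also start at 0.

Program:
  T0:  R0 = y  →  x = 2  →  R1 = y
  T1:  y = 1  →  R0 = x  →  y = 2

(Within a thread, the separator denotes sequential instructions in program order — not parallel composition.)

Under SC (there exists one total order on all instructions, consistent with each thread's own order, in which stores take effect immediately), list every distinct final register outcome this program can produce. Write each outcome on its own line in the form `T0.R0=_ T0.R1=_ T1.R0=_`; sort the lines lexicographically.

T0.R0=0 T0.R1=0 T1.R0=2
T0.R0=0 T0.R1=1 T1.R0=0
T0.R0=0 T0.R1=1 T1.R0=2
T0.R0=0 T0.R1=2 T1.R0=0
T0.R0=0 T0.R1=2 T1.R0=2
T0.R0=1 T0.R1=1 T1.R0=0
T0.R0=1 T0.R1=1 T1.R0=2
T0.R0=1 T0.R1=2 T1.R0=0
T0.R0=1 T0.R1=2 T1.R0=2
T0.R0=2 T0.R1=2 T1.R0=0

outcome vector order: (T0.R0,T0.R1,T1.R0)
|SC outcomes| = 10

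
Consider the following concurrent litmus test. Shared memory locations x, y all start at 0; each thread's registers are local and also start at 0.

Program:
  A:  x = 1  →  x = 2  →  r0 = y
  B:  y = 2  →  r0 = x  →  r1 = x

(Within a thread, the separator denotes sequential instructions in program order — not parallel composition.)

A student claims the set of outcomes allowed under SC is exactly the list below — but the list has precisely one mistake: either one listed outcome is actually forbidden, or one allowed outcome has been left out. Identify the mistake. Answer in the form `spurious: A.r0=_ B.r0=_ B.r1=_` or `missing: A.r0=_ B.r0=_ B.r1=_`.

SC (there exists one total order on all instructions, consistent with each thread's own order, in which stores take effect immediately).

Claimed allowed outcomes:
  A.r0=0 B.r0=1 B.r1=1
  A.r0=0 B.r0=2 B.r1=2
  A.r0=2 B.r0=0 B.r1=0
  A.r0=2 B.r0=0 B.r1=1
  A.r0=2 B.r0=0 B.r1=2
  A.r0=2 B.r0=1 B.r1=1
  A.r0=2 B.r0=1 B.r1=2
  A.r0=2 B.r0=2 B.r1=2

spurious: A.r0=0 B.r0=1 B.r1=1

outcome vector order: (A.r0,B.r0,B.r1)
[SC] allowed = {(0,2,2), (2,0,0), (2,0,1), (2,0,2), (2,1,1), (2,1,2), (2,2,2)}
claimed∖SC = {(0,1,1)}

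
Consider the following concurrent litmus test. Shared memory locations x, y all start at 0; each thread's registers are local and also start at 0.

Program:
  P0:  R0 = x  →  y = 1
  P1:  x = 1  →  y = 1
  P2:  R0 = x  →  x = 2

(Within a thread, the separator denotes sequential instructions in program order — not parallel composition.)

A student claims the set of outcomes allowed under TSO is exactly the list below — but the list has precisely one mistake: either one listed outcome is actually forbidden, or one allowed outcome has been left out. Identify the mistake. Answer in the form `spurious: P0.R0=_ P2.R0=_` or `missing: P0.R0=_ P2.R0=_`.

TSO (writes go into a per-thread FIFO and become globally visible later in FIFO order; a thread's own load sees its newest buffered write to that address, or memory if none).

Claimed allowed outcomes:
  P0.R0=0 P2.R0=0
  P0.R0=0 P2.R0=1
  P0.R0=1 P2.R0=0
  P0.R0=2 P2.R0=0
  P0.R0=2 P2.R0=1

outcome vector order: (P0.R0,P2.R0)
under TSO → 0/0; 0/1; 1/0; 1/1; 2/0; 2/1
TSO∖claimed = {1/1}

missing: P0.R0=1 P2.R0=1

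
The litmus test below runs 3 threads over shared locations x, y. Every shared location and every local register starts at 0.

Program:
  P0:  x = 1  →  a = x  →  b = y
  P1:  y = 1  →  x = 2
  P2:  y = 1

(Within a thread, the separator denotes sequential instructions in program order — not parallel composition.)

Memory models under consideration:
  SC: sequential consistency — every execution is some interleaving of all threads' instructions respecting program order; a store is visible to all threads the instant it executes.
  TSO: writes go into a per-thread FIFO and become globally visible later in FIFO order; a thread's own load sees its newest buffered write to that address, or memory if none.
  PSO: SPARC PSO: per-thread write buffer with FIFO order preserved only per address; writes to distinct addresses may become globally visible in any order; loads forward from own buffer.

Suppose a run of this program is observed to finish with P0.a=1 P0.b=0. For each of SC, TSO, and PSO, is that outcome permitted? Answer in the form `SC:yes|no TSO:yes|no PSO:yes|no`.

SC:yes TSO:yes PSO:yes

outcome vector order: (P0.a,P0.b)
under SC → (1,0), (1,1), (2,1)
under TSO → (1,0), (1,1), (2,1)
under PSO → (1,0), (1,1), (2,0), (2,1)
target (1,0) ∈ {SC,TSO,PSO}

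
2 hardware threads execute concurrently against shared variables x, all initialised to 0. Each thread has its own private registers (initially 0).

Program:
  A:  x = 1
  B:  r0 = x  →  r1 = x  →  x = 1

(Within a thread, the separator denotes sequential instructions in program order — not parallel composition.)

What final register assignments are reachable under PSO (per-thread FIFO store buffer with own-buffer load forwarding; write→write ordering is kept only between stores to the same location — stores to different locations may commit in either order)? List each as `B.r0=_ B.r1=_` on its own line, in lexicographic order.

outcome vector order: (B.r0,B.r1)
|PSO outcomes| = 3

B.r0=0 B.r1=0
B.r0=0 B.r1=1
B.r0=1 B.r1=1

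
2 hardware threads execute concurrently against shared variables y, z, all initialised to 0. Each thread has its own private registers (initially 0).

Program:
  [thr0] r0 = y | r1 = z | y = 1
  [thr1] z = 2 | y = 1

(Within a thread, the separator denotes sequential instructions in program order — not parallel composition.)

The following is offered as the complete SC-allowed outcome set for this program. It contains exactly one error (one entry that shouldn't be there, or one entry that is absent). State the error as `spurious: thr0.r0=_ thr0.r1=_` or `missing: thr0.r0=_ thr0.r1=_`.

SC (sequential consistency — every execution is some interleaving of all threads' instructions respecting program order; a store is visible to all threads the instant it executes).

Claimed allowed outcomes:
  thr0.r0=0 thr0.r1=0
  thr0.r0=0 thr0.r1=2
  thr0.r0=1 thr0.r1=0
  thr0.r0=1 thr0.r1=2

outcome vector order: (thr0.r0,thr0.r1)
[SC] allowed = {00, 02, 12}
claimed∖SC = {10}

spurious: thr0.r0=1 thr0.r1=0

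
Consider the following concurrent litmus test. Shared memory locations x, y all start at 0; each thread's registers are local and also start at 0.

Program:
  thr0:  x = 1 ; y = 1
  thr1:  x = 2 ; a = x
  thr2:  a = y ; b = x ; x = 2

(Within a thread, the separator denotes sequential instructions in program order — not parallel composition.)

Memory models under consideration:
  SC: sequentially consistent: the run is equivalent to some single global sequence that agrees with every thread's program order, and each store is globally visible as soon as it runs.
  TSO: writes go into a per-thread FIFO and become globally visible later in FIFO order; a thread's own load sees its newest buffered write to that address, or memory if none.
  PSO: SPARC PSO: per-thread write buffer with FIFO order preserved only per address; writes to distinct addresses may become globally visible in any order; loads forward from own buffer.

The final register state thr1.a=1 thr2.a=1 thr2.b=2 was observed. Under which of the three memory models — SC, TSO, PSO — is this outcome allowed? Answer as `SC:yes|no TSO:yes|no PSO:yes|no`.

SC:no TSO:no PSO:yes

outcome vector order: (thr1.a,thr2.a,thr2.b)
under SC → (1,0,0) (1,0,1) (1,0,2) (1,1,1) (2,0,0) (2,0,1) (2,0,2) (2,1,1) (2,1,2)
under TSO → (1,0,0) (1,0,1) (1,0,2) (1,1,1) (2,0,0) (2,0,1) (2,0,2) (2,1,1) (2,1,2)
under PSO → (1,0,0) (1,0,1) (1,0,2) (1,1,0) (1,1,1) (1,1,2) (2,0,0) (2,0,1) (2,0,2) (2,1,0) (2,1,1) (2,1,2)
target (1,1,2) ∈ {PSO}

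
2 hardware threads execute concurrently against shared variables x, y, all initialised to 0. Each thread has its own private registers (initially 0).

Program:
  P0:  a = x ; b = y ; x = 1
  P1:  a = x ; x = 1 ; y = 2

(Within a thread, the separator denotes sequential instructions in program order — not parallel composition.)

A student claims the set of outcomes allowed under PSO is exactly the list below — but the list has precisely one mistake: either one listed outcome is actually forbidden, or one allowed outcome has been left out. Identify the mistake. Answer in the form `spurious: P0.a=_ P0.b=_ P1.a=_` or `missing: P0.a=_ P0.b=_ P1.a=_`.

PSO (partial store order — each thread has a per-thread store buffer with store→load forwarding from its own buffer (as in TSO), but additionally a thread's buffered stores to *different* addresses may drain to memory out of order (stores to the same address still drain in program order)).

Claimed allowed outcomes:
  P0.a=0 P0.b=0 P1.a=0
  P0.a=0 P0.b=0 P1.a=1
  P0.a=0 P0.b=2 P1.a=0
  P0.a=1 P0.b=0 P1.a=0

missing: P0.a=1 P0.b=2 P1.a=0

outcome vector order: (P0.a,P0.b,P1.a)
PSO: 5 outcomes — {000 001 020 100 120}
PSO∖claimed = {120}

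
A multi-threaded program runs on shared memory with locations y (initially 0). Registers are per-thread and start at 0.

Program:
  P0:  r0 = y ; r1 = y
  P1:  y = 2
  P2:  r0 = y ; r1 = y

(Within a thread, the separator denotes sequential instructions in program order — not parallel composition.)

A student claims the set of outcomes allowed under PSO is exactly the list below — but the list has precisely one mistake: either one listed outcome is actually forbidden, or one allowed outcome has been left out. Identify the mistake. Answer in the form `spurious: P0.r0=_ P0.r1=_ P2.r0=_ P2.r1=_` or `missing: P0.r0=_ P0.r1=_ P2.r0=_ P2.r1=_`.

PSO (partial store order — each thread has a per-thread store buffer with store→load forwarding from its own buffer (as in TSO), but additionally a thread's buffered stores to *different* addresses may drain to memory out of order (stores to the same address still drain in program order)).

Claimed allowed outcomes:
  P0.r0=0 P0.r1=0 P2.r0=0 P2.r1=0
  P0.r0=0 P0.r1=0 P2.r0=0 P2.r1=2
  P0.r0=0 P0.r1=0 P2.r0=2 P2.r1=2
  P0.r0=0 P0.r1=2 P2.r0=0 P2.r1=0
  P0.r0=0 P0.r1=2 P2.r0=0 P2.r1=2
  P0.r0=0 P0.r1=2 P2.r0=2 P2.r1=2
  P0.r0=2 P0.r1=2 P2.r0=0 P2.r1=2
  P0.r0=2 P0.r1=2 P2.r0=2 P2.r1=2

missing: P0.r0=2 P0.r1=2 P2.r0=0 P2.r1=0

outcome vector order: (P0.r0,P0.r1,P2.r0,P2.r1)
[PSO] allowed = {(0,0,0,0) (0,0,0,2) (0,0,2,2) (0,2,0,0) (0,2,0,2) (0,2,2,2) (2,2,0,0) (2,2,0,2) (2,2,2,2)}
PSO∖claimed = {(2,2,0,0)}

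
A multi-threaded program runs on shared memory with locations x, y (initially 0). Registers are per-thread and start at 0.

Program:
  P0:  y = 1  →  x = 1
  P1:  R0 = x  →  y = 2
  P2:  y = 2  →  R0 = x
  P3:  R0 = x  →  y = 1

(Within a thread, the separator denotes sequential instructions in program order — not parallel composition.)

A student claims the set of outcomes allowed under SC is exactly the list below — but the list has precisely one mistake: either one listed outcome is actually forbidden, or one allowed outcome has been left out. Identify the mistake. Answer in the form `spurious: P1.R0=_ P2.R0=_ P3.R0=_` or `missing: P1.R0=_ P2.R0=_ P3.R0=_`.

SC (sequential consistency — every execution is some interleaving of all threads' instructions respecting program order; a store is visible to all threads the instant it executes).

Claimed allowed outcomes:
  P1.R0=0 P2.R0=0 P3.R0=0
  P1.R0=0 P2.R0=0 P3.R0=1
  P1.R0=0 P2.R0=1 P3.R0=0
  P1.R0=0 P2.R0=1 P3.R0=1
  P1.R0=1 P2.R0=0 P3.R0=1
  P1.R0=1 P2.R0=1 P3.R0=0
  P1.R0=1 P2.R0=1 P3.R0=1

missing: P1.R0=1 P2.R0=0 P3.R0=0

outcome vector order: (P1.R0,P2.R0,P3.R0)
[SC] allowed = {<0 0 0> <0 0 1> <0 1 0> <0 1 1> <1 0 0> <1 0 1> <1 1 0> <1 1 1>}
SC∖claimed = {<1 0 0>}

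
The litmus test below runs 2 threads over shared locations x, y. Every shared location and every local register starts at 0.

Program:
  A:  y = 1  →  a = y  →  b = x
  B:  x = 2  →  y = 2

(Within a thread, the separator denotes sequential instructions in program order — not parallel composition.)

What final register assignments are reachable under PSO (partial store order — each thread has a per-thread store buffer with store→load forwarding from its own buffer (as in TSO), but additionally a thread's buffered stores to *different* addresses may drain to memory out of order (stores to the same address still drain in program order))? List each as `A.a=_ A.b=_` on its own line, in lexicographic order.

outcome vector order: (A.a,A.b)
|PSO outcomes| = 4

A.a=1 A.b=0
A.a=1 A.b=2
A.a=2 A.b=0
A.a=2 A.b=2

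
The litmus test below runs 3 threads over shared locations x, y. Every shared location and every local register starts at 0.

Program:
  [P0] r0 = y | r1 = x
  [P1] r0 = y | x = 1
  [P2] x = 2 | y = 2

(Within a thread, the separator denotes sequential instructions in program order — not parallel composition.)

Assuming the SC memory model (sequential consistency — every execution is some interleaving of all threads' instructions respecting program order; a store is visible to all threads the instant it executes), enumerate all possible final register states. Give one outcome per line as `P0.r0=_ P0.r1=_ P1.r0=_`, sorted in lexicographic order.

outcome vector order: (P0.r0,P0.r1,P1.r0)
|SC outcomes| = 10

P0.r0=0 P0.r1=0 P1.r0=0
P0.r0=0 P0.r1=0 P1.r0=2
P0.r0=0 P0.r1=1 P1.r0=0
P0.r0=0 P0.r1=1 P1.r0=2
P0.r0=0 P0.r1=2 P1.r0=0
P0.r0=0 P0.r1=2 P1.r0=2
P0.r0=2 P0.r1=1 P1.r0=0
P0.r0=2 P0.r1=1 P1.r0=2
P0.r0=2 P0.r1=2 P1.r0=0
P0.r0=2 P0.r1=2 P1.r0=2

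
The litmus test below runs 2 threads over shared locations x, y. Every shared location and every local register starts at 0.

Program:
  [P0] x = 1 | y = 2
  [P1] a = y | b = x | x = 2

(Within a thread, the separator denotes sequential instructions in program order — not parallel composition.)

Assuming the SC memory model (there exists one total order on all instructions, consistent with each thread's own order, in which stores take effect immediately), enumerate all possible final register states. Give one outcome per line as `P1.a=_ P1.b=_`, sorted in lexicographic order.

P1.a=0 P1.b=0
P1.a=0 P1.b=1
P1.a=2 P1.b=1

outcome vector order: (P1.a,P1.b)
|SC outcomes| = 3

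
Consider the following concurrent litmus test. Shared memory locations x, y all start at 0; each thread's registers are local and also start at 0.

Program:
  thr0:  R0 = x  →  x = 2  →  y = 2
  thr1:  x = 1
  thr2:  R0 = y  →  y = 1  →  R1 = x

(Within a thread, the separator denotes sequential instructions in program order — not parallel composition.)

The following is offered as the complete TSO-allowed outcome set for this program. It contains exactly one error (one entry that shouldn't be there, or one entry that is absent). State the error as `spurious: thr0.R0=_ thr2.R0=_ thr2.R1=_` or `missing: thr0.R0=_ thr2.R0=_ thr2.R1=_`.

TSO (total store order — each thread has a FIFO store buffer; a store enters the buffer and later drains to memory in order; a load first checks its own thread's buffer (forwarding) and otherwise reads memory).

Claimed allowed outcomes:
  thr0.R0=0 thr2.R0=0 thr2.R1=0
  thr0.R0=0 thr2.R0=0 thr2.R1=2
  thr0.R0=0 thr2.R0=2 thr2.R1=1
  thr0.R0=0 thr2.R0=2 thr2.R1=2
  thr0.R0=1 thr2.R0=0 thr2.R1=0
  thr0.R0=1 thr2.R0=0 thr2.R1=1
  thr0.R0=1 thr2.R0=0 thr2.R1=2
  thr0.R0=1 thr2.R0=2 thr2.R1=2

missing: thr0.R0=0 thr2.R0=0 thr2.R1=1

outcome vector order: (thr0.R0,thr2.R0,thr2.R1)
[TSO] allowed = {<0 0 0> <0 0 1> <0 0 2> <0 2 1> <0 2 2> <1 0 0> <1 0 1> <1 0 2> <1 2 2>}
TSO∖claimed = {<0 0 1>}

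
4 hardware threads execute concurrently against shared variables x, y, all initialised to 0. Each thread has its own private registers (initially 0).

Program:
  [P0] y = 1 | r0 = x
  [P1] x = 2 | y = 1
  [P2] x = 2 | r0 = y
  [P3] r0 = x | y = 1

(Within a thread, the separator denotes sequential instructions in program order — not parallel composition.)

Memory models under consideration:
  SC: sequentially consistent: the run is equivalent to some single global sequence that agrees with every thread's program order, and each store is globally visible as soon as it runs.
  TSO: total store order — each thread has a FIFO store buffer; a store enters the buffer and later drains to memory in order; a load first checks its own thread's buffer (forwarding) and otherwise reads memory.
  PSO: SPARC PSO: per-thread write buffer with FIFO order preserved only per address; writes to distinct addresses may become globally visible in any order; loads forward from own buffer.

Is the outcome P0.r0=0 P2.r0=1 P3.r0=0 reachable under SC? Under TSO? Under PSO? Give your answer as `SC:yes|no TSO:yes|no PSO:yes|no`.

SC:yes TSO:yes PSO:yes

outcome vector order: (P0.r0,P2.r0,P3.r0)
[SC] allowed = {(0,1,0), (0,1,2), (2,0,0), (2,0,2), (2,1,0), (2,1,2)}
[TSO] allowed = {(0,0,0), (0,0,2), (0,1,0), (0,1,2), (2,0,0), (2,0,2), (2,1,0), (2,1,2)}
[PSO] allowed = {(0,0,0), (0,0,2), (0,1,0), (0,1,2), (2,0,0), (2,0,2), (2,1,0), (2,1,2)}
target (0,1,0) ∈ {SC,TSO,PSO}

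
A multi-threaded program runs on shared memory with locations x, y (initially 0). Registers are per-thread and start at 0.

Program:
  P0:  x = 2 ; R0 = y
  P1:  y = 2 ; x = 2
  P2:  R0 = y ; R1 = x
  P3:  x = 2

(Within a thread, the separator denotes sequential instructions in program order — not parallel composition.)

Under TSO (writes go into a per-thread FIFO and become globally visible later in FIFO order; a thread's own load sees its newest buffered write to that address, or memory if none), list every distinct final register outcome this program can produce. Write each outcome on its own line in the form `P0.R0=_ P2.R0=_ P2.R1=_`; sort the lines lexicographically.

outcome vector order: (P0.R0,P2.R0,P2.R1)
|TSO outcomes| = 8

P0.R0=0 P2.R0=0 P2.R1=0
P0.R0=0 P2.R0=0 P2.R1=2
P0.R0=0 P2.R0=2 P2.R1=0
P0.R0=0 P2.R0=2 P2.R1=2
P0.R0=2 P2.R0=0 P2.R1=0
P0.R0=2 P2.R0=0 P2.R1=2
P0.R0=2 P2.R0=2 P2.R1=0
P0.R0=2 P2.R0=2 P2.R1=2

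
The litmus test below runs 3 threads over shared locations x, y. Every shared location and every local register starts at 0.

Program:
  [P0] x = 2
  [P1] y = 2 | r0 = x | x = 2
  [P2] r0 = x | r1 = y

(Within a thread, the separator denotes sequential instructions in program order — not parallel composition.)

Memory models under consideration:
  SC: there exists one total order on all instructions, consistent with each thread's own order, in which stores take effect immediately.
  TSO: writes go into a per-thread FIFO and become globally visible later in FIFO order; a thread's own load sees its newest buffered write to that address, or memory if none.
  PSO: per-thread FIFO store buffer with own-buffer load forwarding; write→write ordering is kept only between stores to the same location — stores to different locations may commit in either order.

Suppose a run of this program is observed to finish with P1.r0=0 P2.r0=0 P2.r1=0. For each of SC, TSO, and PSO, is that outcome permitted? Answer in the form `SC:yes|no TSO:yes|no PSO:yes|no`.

outcome vector order: (P1.r0,P2.r0,P2.r1)
SC: 7 outcomes — {(0,0,0), (0,0,2), (0,2,2), (2,0,0), (2,0,2), (2,2,0), (2,2,2)}
TSO: 8 outcomes — {(0,0,0), (0,0,2), (0,2,0), (0,2,2), (2,0,0), (2,0,2), (2,2,0), (2,2,2)}
PSO: 8 outcomes — {(0,0,0), (0,0,2), (0,2,0), (0,2,2), (2,0,0), (2,0,2), (2,2,0), (2,2,2)}
target (0,0,0) ∈ {SC,TSO,PSO}

SC:yes TSO:yes PSO:yes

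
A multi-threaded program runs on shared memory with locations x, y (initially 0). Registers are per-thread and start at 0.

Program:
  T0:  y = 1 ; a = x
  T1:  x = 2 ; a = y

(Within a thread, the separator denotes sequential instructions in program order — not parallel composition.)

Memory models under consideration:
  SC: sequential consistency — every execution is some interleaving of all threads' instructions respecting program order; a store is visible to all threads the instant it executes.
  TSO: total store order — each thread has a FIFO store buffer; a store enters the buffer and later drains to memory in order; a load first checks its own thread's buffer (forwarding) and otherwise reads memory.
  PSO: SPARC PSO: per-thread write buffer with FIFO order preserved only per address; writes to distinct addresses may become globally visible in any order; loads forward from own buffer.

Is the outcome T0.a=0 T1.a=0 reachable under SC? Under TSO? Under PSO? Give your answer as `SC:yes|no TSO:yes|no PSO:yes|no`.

outcome vector order: (T0.a,T1.a)
SC (3): (0,1) (2,0) (2,1)
TSO (4): (0,0) (0,1) (2,0) (2,1)
PSO (4): (0,0) (0,1) (2,0) (2,1)
target (0,0) ∈ {TSO,PSO}

SC:no TSO:yes PSO:yes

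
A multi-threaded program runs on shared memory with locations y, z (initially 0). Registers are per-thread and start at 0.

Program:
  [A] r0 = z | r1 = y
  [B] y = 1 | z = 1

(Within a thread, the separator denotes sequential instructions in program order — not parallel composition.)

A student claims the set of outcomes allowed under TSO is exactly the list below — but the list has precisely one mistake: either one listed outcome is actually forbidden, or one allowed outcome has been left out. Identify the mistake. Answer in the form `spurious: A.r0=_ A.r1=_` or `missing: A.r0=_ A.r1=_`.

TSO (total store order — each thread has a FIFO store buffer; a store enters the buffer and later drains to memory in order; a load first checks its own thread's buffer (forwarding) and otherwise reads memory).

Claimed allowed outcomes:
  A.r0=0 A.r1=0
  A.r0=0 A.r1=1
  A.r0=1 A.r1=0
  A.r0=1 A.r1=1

spurious: A.r0=1 A.r1=0

outcome vector order: (A.r0,A.r1)
TSO (3): (0,0), (0,1), (1,1)
claimed∖TSO = {(1,0)}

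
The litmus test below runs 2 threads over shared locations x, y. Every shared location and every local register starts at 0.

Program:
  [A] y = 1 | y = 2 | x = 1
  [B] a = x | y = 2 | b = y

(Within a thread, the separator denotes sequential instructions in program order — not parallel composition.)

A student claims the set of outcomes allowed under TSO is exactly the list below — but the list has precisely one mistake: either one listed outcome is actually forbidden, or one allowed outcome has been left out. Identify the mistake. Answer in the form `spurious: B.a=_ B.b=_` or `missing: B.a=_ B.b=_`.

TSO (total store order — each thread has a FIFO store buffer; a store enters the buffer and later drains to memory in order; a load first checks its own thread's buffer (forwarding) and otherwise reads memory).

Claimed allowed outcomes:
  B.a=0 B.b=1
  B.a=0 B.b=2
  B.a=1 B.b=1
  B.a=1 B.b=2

spurious: B.a=1 B.b=1

outcome vector order: (B.a,B.b)
[TSO] allowed = {(0,1), (0,2), (1,2)}
claimed∖TSO = {(1,1)}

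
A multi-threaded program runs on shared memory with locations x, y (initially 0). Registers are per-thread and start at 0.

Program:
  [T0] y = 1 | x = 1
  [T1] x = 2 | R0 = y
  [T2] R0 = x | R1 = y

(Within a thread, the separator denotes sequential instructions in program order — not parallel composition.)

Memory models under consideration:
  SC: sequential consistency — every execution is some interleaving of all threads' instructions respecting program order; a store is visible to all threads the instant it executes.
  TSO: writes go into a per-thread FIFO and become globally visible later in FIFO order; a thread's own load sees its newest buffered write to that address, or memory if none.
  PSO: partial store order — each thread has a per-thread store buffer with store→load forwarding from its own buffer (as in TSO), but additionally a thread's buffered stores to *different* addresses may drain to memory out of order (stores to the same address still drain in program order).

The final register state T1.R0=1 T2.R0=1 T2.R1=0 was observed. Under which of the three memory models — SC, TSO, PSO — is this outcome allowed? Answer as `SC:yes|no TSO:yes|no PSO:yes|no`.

SC:no TSO:no PSO:yes

outcome vector order: (T1.R0,T2.R0,T2.R1)
under SC → 000 001 011 020 021 100 101 111 120 121
under TSO → 000 001 011 020 021 100 101 111 120 121
under PSO → 000 001 010 011 020 021 100 101 110 111 120 121
target 110 ∈ {PSO}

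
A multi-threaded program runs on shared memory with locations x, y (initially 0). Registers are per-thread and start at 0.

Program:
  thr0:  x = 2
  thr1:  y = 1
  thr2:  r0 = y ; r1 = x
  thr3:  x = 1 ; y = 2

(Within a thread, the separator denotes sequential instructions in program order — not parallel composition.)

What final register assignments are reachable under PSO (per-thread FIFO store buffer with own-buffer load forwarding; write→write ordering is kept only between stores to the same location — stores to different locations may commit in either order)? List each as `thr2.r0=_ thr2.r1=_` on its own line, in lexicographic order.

outcome vector order: (thr2.r0,thr2.r1)
|PSO outcomes| = 9

thr2.r0=0 thr2.r1=0
thr2.r0=0 thr2.r1=1
thr2.r0=0 thr2.r1=2
thr2.r0=1 thr2.r1=0
thr2.r0=1 thr2.r1=1
thr2.r0=1 thr2.r1=2
thr2.r0=2 thr2.r1=0
thr2.r0=2 thr2.r1=1
thr2.r0=2 thr2.r1=2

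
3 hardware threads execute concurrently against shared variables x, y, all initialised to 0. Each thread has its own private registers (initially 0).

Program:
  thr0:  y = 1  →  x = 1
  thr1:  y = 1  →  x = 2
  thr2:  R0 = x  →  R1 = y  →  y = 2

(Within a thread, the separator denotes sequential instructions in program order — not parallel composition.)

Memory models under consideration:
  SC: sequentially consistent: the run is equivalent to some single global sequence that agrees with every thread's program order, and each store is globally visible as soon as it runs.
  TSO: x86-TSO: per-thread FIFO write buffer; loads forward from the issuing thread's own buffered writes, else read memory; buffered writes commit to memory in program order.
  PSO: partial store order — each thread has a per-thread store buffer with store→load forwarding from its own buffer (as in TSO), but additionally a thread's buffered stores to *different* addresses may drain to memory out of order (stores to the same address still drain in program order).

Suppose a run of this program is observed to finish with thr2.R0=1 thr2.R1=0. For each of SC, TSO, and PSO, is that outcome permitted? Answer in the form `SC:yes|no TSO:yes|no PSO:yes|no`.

SC:no TSO:no PSO:yes

outcome vector order: (thr2.R0,thr2.R1)
SC (4): 0/0 0/1 1/1 2/1
TSO (4): 0/0 0/1 1/1 2/1
PSO (6): 0/0 0/1 1/0 1/1 2/0 2/1
target 1/0 ∈ {PSO}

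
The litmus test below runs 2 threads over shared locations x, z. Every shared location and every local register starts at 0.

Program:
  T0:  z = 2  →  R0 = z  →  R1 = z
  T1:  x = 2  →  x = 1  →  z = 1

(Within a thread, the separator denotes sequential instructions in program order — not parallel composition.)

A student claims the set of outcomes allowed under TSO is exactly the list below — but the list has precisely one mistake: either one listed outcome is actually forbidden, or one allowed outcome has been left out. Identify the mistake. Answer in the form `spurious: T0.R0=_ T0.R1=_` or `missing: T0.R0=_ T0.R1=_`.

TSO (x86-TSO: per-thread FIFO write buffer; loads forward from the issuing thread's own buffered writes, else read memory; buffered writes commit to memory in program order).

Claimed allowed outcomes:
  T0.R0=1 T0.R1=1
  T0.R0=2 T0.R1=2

outcome vector order: (T0.R0,T0.R1)
TSO (3): 11; 21; 22
TSO∖claimed = {21}

missing: T0.R0=2 T0.R1=1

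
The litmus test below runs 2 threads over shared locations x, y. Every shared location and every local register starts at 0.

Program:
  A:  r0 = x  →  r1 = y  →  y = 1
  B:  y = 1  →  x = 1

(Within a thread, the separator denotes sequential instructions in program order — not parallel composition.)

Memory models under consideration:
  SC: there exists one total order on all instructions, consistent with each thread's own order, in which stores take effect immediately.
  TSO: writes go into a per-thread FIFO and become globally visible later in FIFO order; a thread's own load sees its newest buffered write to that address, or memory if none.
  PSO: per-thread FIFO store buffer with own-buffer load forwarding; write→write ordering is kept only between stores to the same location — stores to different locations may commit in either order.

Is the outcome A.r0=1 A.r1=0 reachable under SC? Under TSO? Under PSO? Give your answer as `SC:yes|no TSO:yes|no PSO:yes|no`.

SC:no TSO:no PSO:yes

outcome vector order: (A.r0,A.r1)
SC (3): <0 0>; <0 1>; <1 1>
TSO (3): <0 0>; <0 1>; <1 1>
PSO (4): <0 0>; <0 1>; <1 0>; <1 1>
target <1 0> ∈ {PSO}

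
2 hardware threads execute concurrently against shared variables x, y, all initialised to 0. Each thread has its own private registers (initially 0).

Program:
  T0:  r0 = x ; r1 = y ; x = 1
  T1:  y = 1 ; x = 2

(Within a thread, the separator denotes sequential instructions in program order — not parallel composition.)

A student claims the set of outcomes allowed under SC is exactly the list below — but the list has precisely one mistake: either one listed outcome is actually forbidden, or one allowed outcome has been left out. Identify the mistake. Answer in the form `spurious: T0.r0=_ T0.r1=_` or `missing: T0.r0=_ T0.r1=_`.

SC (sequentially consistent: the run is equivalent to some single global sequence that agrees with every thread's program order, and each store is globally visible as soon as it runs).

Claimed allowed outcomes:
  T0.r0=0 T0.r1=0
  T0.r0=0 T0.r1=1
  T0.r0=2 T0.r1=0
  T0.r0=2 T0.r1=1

outcome vector order: (T0.r0,T0.r1)
[SC] allowed = {0/0, 0/1, 2/1}
claimed∖SC = {2/0}

spurious: T0.r0=2 T0.r1=0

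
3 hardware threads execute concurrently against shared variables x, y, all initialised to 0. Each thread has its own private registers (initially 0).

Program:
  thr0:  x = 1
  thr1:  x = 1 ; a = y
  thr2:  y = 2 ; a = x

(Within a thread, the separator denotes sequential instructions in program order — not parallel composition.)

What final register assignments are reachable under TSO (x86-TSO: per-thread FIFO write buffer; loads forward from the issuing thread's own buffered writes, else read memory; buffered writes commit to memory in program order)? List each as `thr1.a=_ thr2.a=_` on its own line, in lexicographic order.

thr1.a=0 thr2.a=0
thr1.a=0 thr2.a=1
thr1.a=2 thr2.a=0
thr1.a=2 thr2.a=1

outcome vector order: (thr1.a,thr2.a)
|TSO outcomes| = 4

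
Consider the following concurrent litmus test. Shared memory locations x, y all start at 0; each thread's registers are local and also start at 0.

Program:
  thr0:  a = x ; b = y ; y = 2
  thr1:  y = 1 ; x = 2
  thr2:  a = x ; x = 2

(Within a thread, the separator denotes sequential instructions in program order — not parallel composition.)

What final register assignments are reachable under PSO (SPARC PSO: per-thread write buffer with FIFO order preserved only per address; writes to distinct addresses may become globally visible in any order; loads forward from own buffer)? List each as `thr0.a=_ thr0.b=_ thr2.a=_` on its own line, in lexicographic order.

thr0.a=0 thr0.b=0 thr2.a=0
thr0.a=0 thr0.b=0 thr2.a=2
thr0.a=0 thr0.b=1 thr2.a=0
thr0.a=0 thr0.b=1 thr2.a=2
thr0.a=2 thr0.b=0 thr2.a=0
thr0.a=2 thr0.b=0 thr2.a=2
thr0.a=2 thr0.b=1 thr2.a=0
thr0.a=2 thr0.b=1 thr2.a=2

outcome vector order: (thr0.a,thr0.b,thr2.a)
|PSO outcomes| = 8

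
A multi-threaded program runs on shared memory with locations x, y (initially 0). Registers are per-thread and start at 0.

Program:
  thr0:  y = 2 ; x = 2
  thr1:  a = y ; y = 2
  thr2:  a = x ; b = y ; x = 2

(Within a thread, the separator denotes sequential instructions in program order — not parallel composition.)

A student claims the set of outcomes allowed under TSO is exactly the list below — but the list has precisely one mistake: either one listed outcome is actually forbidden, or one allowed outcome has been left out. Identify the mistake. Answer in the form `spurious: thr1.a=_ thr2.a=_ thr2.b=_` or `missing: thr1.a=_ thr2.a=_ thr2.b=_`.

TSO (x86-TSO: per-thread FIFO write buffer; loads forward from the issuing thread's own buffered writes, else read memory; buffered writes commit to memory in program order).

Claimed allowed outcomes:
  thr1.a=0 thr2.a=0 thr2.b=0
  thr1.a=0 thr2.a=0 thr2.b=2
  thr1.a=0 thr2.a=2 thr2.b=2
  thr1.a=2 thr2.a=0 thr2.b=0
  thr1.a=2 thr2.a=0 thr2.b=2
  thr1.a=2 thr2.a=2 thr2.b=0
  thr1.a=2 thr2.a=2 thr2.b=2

outcome vector order: (thr1.a,thr2.a,thr2.b)
TSO: 6 outcomes — {000; 002; 022; 200; 202; 222}
claimed∖TSO = {220}

spurious: thr1.a=2 thr2.a=2 thr2.b=0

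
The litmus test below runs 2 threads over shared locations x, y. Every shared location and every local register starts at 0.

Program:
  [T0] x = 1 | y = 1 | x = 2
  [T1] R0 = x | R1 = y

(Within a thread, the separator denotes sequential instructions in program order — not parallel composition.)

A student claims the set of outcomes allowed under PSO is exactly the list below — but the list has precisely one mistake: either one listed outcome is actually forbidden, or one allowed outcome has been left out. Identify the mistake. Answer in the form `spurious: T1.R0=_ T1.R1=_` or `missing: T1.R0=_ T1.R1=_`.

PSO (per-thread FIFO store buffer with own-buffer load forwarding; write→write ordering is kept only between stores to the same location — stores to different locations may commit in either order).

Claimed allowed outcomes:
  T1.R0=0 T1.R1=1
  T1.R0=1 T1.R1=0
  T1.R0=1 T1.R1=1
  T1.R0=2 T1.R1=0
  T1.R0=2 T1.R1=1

outcome vector order: (T1.R0,T1.R1)
PSO (6): 0/0 0/1 1/0 1/1 2/0 2/1
PSO∖claimed = {0/0}

missing: T1.R0=0 T1.R1=0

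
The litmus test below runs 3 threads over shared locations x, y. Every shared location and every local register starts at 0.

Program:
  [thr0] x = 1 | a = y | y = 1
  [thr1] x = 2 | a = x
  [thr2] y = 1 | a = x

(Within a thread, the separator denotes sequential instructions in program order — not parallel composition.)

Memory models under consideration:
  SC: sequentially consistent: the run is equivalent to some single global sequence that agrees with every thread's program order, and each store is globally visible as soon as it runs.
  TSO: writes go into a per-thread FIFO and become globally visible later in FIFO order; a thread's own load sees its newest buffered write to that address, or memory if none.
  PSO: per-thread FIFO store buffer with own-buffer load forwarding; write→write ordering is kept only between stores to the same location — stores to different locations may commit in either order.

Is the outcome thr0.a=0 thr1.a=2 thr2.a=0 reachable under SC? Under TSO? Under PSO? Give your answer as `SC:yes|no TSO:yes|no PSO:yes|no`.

outcome vector order: (thr0.a,thr1.a,thr2.a)
SC: 9 outcomes — {011 021 022 110 111 112 120 121 122}
TSO: 12 outcomes — {010 011 012 020 021 022 110 111 112 120 121 122}
PSO: 12 outcomes — {010 011 012 020 021 022 110 111 112 120 121 122}
target 020 ∈ {TSO,PSO}

SC:no TSO:yes PSO:yes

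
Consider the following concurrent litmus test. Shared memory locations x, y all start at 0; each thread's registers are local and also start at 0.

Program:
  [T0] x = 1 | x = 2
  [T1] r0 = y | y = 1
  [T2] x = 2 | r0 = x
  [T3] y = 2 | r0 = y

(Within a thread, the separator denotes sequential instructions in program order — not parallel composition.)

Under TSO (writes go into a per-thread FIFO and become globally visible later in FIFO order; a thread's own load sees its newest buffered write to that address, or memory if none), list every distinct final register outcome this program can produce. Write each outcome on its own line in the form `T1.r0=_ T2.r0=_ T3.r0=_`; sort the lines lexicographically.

outcome vector order: (T1.r0,T2.r0,T3.r0)
|TSO outcomes| = 8

T1.r0=0 T2.r0=1 T3.r0=1
T1.r0=0 T2.r0=1 T3.r0=2
T1.r0=0 T2.r0=2 T3.r0=1
T1.r0=0 T2.r0=2 T3.r0=2
T1.r0=2 T2.r0=1 T3.r0=1
T1.r0=2 T2.r0=1 T3.r0=2
T1.r0=2 T2.r0=2 T3.r0=1
T1.r0=2 T2.r0=2 T3.r0=2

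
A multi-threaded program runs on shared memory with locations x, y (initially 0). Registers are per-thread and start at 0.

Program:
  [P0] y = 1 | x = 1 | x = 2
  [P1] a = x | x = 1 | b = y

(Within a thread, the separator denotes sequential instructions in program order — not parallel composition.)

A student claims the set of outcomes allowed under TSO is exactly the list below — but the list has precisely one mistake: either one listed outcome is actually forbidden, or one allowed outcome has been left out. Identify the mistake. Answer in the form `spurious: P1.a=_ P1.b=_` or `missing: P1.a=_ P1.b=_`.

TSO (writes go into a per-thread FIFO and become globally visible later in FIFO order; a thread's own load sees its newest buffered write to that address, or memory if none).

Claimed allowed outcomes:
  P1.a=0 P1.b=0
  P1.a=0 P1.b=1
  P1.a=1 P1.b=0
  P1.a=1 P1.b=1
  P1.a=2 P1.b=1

spurious: P1.a=1 P1.b=0

outcome vector order: (P1.a,P1.b)
TSO: 4 outcomes — {<0 0>, <0 1>, <1 1>, <2 1>}
claimed∖TSO = {<1 0>}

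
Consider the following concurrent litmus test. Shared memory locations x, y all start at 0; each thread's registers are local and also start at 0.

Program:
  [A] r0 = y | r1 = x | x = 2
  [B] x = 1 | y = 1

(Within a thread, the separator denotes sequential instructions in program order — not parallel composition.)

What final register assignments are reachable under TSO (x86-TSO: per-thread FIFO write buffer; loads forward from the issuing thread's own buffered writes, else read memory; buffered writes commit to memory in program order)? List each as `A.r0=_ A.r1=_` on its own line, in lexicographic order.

outcome vector order: (A.r0,A.r1)
|TSO outcomes| = 3

A.r0=0 A.r1=0
A.r0=0 A.r1=1
A.r0=1 A.r1=1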